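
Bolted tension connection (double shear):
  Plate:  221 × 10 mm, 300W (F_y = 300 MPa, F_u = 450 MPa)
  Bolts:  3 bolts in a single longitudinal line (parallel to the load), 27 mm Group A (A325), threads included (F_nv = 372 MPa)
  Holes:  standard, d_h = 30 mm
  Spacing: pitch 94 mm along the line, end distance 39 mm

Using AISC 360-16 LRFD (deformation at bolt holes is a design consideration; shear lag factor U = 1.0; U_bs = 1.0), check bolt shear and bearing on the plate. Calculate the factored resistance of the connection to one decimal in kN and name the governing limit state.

Bolt shear: A_b = π(27)²/4 = 572.56 mm². φR_n = 0.75 × 372 × 572.56 × 3 × 2 = 958.5 kN.
Bearing (10 mm plate, F_u = 450 MPa): end bolts L_c = 39 − 30/2 = 24, R_n = min(1.2×24×10×450, 2.4×27×10×450) = 129.6 kN/bolt; interior L_c = 94 − 30 = 64, R_n = 291.6 kN/bolt. φR_n = 0.75 × (1×129.6 + 2×291.6) = 534.6 kN.
Governing: min(958.5, 534.6) = 534.6 kN → bearing.

534.6 kN (bearing governs)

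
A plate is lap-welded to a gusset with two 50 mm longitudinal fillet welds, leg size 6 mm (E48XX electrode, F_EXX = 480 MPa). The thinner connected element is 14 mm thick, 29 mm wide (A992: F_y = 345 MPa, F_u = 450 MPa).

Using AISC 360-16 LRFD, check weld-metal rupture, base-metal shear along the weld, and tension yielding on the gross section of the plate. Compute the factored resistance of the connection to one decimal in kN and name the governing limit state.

Weld metal: throat = 0.707×6 = 4.242 mm, L = 2×50 = 100 mm. φR_n = 0.75 × 0.6 × 480 × 4.242 × 100 = 91.6 kN.
Base metal shear (14 mm plate): yield φR_n = 1.0×0.6×345×14×100 = 289.8 kN; rupture φR_n = 0.75×0.6×450×14×100 = 283.5 kN; take 283.5 kN (rupture).
Tension yield (gross): A_g = 29×14 = 406 mm². φR_n = 0.90 × 345 × 406 = 126.1 kN.
Governing: min(91.6, 283.5, 126.1) = 91.6 kN → weld metal.

91.6 kN (weld metal governs)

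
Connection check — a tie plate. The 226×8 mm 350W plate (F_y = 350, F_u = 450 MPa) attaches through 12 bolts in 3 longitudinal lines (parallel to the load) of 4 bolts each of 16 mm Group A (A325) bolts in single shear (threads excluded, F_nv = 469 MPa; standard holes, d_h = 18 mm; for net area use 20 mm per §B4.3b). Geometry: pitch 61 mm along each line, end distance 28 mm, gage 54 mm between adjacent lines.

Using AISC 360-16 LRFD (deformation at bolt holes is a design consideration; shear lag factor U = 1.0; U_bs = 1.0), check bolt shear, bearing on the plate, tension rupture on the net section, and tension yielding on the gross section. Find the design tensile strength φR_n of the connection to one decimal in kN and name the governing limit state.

Bolt shear: A_b = π(16)²/4 = 201.06 mm². φR_n = 0.75 × 469 × 201.06 × 12 × 1 = 848.7 kN.
Bearing (8 mm plate, F_u = 450 MPa): end bolts L_c = 28 − 18/2 = 19, R_n = min(1.2×19×8×450, 2.4×16×8×450) = 82.08 kN/bolt; interior L_c = 61 − 18 = 43, R_n = 138.24 kN/bolt. φR_n = 0.75 × (3×82.08 + 9×138.24) = 1117.8 kN.
Tension rupture (net): A_n = (226 − 3×20)×8 = 1328 mm² (U = 1.0, A_e = A_n). φR_n = 0.75 × 450 × 1328 = 448.2 kN.
Tension yield (gross): A_g = 226×8 = 1808 mm². φR_n = 0.90 × 350 × 1808 = 569.5 kN.
Governing: min(848.7, 1117.8, 448.2, 569.5) = 448.2 kN → net-section rupture.

448.2 kN (net-section rupture governs)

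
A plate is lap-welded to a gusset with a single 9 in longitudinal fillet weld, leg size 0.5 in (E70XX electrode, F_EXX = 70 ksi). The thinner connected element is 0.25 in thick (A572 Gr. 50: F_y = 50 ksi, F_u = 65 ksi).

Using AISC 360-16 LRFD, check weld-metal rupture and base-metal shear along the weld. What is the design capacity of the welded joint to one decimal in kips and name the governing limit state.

65.8 kips (base-metal shear governs)

Weld metal: throat = 0.707×0.5 = 0.3535 in, L = 9 in. φR_n = 0.75 × 0.6 × 70 × 0.3535 × 9 = 100.2 kips.
Base metal shear (0.25 in plate): yield φR_n = 1.0×0.6×50×0.25×9 = 67.5 kips; rupture φR_n = 0.75×0.6×65×0.25×9 = 65.8 kips; take 65.8 kips (rupture).
Governing: min(100.2, 65.8) = 65.8 kips → base-metal shear.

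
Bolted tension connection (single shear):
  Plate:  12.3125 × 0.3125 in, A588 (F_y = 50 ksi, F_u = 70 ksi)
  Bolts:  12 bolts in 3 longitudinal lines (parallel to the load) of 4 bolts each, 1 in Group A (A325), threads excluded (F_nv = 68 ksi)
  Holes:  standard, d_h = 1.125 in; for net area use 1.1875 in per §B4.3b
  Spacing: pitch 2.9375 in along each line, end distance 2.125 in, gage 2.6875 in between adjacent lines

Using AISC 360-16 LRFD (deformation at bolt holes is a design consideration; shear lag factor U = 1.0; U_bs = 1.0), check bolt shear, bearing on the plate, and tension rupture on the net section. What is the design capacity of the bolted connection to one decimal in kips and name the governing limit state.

143.6 kips (net-section rupture governs)

Bolt shear: A_b = π(1)²/4 = 0.7854 in². φR_n = 0.75 × 68 × 0.7854 × 12 × 1 = 480.7 kips.
Bearing (0.3125 in plate, F_u = 70 ksi): end bolts L_c = 2.125 − 1.125/2 = 1.5625, R_n = min(1.2×1.5625×0.3125×70, 2.4×1×0.3125×70) = 41.016 kips/bolt; interior L_c = 2.9375 − 1.125 = 1.8125, R_n = 47.578 kips/bolt. φR_n = 0.75 × (3×41.016 + 9×47.578) = 413.4 kips.
Tension rupture (net): A_n = (12.3125 − 3×1.1875)×0.3125 = 2.7344 in² (U = 1.0, A_e = A_n). φR_n = 0.75 × 70 × 2.7344 = 143.6 kips.
Governing: min(480.7, 413.4, 143.6) = 143.6 kips → net-section rupture.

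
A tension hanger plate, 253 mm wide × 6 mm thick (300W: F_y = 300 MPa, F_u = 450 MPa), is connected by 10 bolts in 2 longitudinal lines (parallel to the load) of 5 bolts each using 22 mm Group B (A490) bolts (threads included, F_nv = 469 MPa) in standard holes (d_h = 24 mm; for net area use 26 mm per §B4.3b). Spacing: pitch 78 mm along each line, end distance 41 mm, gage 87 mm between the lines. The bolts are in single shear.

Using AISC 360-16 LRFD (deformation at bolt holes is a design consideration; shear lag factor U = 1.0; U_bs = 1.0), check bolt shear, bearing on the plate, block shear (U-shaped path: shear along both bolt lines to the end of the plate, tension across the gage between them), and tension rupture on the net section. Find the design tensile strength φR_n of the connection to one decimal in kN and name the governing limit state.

407.0 kN (net-section rupture governs)

Bolt shear: A_b = π(22)²/4 = 380.13 mm². φR_n = 0.75 × 469 × 380.13 × 10 × 1 = 1337.1 kN.
Bearing (6 mm plate, F_u = 450 MPa): end bolts L_c = 41 − 24/2 = 29, R_n = min(1.2×29×6×450, 2.4×22×6×450) = 93.96 kN/bolt; interior L_c = 78 − 24 = 54, R_n = 142.56 kN/bolt. φR_n = 0.75 × (2×93.96 + 8×142.56) = 996.3 kN.
Block shear: shear path 2×[41+4×78] = 2×353 mm, A_gv = 4236, A_nv = 2×(353 − 4.5×26)×6 = 2832 mm²; tension across gage: (87 − 1×26)×6 = 366 mm². R_n = min(0.6×450×2832, 0.6×300×4236) + 1.0×450×366 = min(764.64, 762.48) + 164.7 = 927.18 kN. φR_n = 0.75 × 927.18 = 695.4 kN.
Tension rupture (net): A_n = (253 − 2×26)×6 = 1206 mm² (U = 1.0, A_e = A_n). φR_n = 0.75 × 450 × 1206 = 407.0 kN.
Governing: min(1337.1, 996.3, 695.4, 407.0) = 407.0 kN → net-section rupture.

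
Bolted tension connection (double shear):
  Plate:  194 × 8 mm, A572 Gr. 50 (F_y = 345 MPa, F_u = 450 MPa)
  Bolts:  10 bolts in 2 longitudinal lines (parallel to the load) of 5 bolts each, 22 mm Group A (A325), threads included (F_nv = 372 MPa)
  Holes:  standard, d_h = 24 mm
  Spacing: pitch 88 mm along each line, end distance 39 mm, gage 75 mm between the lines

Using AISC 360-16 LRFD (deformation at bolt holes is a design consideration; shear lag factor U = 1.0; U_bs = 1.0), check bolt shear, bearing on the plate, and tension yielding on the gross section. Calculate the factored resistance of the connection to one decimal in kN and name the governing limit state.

481.9 kN (gross-section yield governs)

Bolt shear: A_b = π(22)²/4 = 380.13 mm². φR_n = 0.75 × 372 × 380.13 × 10 × 2 = 2121.1 kN.
Bearing (8 mm plate, F_u = 450 MPa): end bolts L_c = 39 − 24/2 = 27, R_n = min(1.2×27×8×450, 2.4×22×8×450) = 116.64 kN/bolt; interior L_c = 88 − 24 = 64, R_n = 190.08 kN/bolt. φR_n = 0.75 × (2×116.64 + 8×190.08) = 1315.4 kN.
Tension yield (gross): A_g = 194×8 = 1552 mm². φR_n = 0.90 × 345 × 1552 = 481.9 kN.
Governing: min(2121.1, 1315.4, 481.9) = 481.9 kN → gross-section yield.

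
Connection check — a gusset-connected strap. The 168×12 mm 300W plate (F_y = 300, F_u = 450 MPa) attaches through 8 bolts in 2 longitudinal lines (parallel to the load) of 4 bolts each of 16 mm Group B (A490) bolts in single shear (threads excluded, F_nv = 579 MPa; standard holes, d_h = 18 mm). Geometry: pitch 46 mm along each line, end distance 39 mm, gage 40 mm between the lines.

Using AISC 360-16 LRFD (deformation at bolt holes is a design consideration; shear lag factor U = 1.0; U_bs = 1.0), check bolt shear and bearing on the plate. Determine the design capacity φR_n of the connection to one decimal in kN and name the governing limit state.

698.5 kN (bolt shear governs)

Bolt shear: A_b = π(16)²/4 = 201.06 mm². φR_n = 0.75 × 579 × 201.06 × 8 × 1 = 698.5 kN.
Bearing (12 mm plate, F_u = 450 MPa): end bolts L_c = 39 − 18/2 = 30, R_n = min(1.2×30×12×450, 2.4×16×12×450) = 194.4 kN/bolt; interior L_c = 46 − 18 = 28, R_n = 181.44 kN/bolt. φR_n = 0.75 × (2×194.4 + 6×181.44) = 1108.1 kN.
Governing: min(698.5, 1108.1) = 698.5 kN → bolt shear.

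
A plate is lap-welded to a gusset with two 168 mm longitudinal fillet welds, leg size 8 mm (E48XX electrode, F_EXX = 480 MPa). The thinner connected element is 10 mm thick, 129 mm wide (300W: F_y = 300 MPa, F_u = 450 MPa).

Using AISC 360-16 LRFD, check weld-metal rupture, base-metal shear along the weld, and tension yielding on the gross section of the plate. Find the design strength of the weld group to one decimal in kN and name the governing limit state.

Weld metal: throat = 0.707×8 = 5.656 mm, L = 2×168 = 336 mm. φR_n = 0.75 × 0.6 × 480 × 5.656 × 336 = 410.5 kN.
Base metal shear (10 mm plate): yield φR_n = 1.0×0.6×300×10×336 = 604.8 kN; rupture φR_n = 0.75×0.6×450×10×336 = 680.4 kN; take 604.8 kN (yield).
Tension yield (gross): A_g = 129×10 = 1290 mm². φR_n = 0.90 × 300 × 1290 = 348.3 kN.
Governing: min(410.5, 604.8, 348.3) = 348.3 kN → gross-section yield.

348.3 kN (gross-section yield governs)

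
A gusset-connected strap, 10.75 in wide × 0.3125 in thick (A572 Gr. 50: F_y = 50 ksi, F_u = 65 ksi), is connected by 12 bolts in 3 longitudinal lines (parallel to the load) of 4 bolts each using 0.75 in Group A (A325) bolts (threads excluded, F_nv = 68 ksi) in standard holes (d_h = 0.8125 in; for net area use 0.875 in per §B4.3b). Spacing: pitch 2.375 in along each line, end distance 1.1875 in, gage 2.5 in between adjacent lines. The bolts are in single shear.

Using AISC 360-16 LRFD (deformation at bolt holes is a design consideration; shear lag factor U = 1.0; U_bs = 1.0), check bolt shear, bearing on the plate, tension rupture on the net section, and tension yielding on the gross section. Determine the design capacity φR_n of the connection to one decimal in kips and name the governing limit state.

123.8 kips (net-section rupture governs)

Bolt shear: A_b = π(0.75)²/4 = 0.44179 in². φR_n = 0.75 × 68 × 0.44179 × 12 × 1 = 270.4 kips.
Bearing (0.3125 in plate, F_u = 65 ksi): end bolts L_c = 1.1875 − 0.8125/2 = 0.78125, R_n = min(1.2×0.78125×0.3125×65, 2.4×0.75×0.3125×65) = 19.043 kips/bolt; interior L_c = 2.375 − 0.8125 = 1.5625, R_n = 36.563 kips/bolt. φR_n = 0.75 × (3×19.043 + 9×36.563) = 289.6 kips.
Tension rupture (net): A_n = (10.75 − 3×0.875)×0.3125 = 2.5391 in² (U = 1.0, A_e = A_n). φR_n = 0.75 × 65 × 2.5391 = 123.8 kips.
Tension yield (gross): A_g = 10.75×0.3125 = 3.3594 in². φR_n = 0.90 × 50 × 3.3594 = 151.2 kips.
Governing: min(270.4, 289.6, 123.8, 151.2) = 123.8 kips → net-section rupture.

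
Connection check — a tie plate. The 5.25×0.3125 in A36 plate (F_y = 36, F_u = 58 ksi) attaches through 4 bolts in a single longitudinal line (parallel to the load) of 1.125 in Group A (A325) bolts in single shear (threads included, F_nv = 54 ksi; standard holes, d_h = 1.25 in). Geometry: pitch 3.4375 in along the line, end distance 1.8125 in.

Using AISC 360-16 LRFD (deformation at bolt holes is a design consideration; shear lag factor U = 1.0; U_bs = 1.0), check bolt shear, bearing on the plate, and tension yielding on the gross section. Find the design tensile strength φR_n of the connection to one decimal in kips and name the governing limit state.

Bolt shear: A_b = π(1.125)²/4 = 0.99402 in². φR_n = 0.75 × 54 × 0.99402 × 4 × 1 = 161.0 kips.
Bearing (0.3125 in plate, F_u = 58 ksi): end bolts L_c = 1.8125 − 1.25/2 = 1.1875, R_n = min(1.2×1.1875×0.3125×58, 2.4×1.125×0.3125×58) = 25.828 kips/bolt; interior L_c = 3.4375 − 1.25 = 2.1875, R_n = 47.578 kips/bolt. φR_n = 0.75 × (1×25.828 + 3×47.578) = 126.4 kips.
Tension yield (gross): A_g = 5.25×0.3125 = 1.6406 in². φR_n = 0.90 × 36 × 1.6406 = 53.2 kips.
Governing: min(161.0, 126.4, 53.2) = 53.2 kips → gross-section yield.

53.2 kips (gross-section yield governs)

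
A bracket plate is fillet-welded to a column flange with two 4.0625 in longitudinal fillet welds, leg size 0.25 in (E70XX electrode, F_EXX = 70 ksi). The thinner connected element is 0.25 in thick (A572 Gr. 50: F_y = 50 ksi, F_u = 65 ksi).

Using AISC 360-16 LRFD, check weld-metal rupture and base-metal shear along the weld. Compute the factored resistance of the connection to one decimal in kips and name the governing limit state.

45.2 kips (weld metal governs)

Weld metal: throat = 0.707×0.25 = 0.17675 in, L = 2×4.0625 = 8.125 in. φR_n = 0.75 × 0.6 × 70 × 0.17675 × 8.125 = 45.2 kips.
Base metal shear (0.25 in plate): yield φR_n = 1.0×0.6×50×0.25×8.125 = 60.9 kips; rupture φR_n = 0.75×0.6×65×0.25×8.125 = 59.4 kips; take 59.4 kips (rupture).
Governing: min(45.2, 59.4) = 45.2 kips → weld metal.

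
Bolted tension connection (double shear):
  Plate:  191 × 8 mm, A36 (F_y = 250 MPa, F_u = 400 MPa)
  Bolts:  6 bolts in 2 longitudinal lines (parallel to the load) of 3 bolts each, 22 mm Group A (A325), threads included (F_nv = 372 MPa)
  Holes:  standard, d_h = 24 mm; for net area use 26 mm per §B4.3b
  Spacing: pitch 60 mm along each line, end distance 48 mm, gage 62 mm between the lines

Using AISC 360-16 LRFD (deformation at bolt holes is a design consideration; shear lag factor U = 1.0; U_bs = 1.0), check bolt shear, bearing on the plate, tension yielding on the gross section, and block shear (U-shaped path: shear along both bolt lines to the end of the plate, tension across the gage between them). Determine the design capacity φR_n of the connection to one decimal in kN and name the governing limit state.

Bolt shear: A_b = π(22)²/4 = 380.13 mm². φR_n = 0.75 × 372 × 380.13 × 6 × 2 = 1272.7 kN.
Bearing (8 mm plate, F_u = 400 MPa): end bolts L_c = 48 − 24/2 = 36, R_n = min(1.2×36×8×400, 2.4×22×8×400) = 138.24 kN/bolt; interior L_c = 60 − 24 = 36, R_n = 138.24 kN/bolt. φR_n = 0.75 × (2×138.24 + 4×138.24) = 622.1 kN.
Tension yield (gross): A_g = 191×8 = 1528 mm². φR_n = 0.90 × 250 × 1528 = 343.8 kN.
Block shear: shear path 2×[48+2×60] = 2×168 mm, A_gv = 2688, A_nv = 2×(168 − 2.5×26)×8 = 1648 mm²; tension across gage: (62 − 1×26)×8 = 288 mm². R_n = min(0.6×400×1648, 0.6×250×2688) + 1.0×400×288 = min(395.52, 403.2) + 115.2 = 510.72 kN. φR_n = 0.75 × 510.72 = 383.0 kN.
Governing: min(1272.7, 622.1, 343.8, 383.0) = 343.8 kN → gross-section yield.

343.8 kN (gross-section yield governs)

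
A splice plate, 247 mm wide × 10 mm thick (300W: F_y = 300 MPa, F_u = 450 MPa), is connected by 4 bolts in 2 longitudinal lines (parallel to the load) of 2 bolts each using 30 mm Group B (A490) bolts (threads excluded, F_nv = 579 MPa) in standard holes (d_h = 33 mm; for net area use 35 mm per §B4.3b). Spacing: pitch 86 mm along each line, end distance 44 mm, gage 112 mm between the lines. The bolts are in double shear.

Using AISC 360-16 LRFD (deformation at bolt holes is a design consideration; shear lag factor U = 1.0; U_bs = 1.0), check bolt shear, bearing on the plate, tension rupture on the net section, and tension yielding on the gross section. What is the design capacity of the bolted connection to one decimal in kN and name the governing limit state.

597.4 kN (net-section rupture governs)

Bolt shear: A_b = π(30)²/4 = 706.86 mm². φR_n = 0.75 × 579 × 706.86 × 4 × 2 = 2455.6 kN.
Bearing (10 mm plate, F_u = 450 MPa): end bolts L_c = 44 − 33/2 = 27.5, R_n = min(1.2×27.5×10×450, 2.4×30×10×450) = 148.5 kN/bolt; interior L_c = 86 − 33 = 53, R_n = 286.2 kN/bolt. φR_n = 0.75 × (2×148.5 + 2×286.2) = 652.1 kN.
Tension rupture (net): A_n = (247 − 2×35)×10 = 1770 mm² (U = 1.0, A_e = A_n). φR_n = 0.75 × 450 × 1770 = 597.4 kN.
Tension yield (gross): A_g = 247×10 = 2470 mm². φR_n = 0.90 × 300 × 2470 = 666.9 kN.
Governing: min(2455.6, 652.1, 597.4, 666.9) = 597.4 kN → net-section rupture.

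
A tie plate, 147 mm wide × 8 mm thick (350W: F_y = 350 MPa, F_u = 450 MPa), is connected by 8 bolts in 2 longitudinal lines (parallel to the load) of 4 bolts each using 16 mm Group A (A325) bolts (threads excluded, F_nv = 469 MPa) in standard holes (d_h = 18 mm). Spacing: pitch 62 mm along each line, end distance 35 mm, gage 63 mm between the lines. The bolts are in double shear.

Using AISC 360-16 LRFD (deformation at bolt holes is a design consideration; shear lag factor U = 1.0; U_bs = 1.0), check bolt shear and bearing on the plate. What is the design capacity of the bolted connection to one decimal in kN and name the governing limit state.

790.6 kN (bearing governs)

Bolt shear: A_b = π(16)²/4 = 201.06 mm². φR_n = 0.75 × 469 × 201.06 × 8 × 2 = 1131.6 kN.
Bearing (8 mm plate, F_u = 450 MPa): end bolts L_c = 35 − 18/2 = 26, R_n = min(1.2×26×8×450, 2.4×16×8×450) = 112.32 kN/bolt; interior L_c = 62 − 18 = 44, R_n = 138.24 kN/bolt. φR_n = 0.75 × (2×112.32 + 6×138.24) = 790.6 kN.
Governing: min(1131.6, 790.6) = 790.6 kN → bearing.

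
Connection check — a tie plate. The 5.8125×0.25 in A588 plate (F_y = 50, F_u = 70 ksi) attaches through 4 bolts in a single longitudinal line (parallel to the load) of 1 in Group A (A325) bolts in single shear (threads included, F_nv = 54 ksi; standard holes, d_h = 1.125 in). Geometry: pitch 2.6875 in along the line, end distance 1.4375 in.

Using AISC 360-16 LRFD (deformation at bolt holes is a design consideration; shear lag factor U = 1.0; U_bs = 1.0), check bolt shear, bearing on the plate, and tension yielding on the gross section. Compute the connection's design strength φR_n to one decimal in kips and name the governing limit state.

65.4 kips (gross-section yield governs)

Bolt shear: A_b = π(1)²/4 = 0.7854 in². φR_n = 0.75 × 54 × 0.7854 × 4 × 1 = 127.2 kips.
Bearing (0.25 in plate, F_u = 70 ksi): end bolts L_c = 1.4375 − 1.125/2 = 0.875, R_n = min(1.2×0.875×0.25×70, 2.4×1×0.25×70) = 18.375 kips/bolt; interior L_c = 2.6875 − 1.125 = 1.5625, R_n = 32.813 kips/bolt. φR_n = 0.75 × (1×18.375 + 3×32.813) = 87.6 kips.
Tension yield (gross): A_g = 5.8125×0.25 = 1.4531 in². φR_n = 0.90 × 50 × 1.4531 = 65.4 kips.
Governing: min(127.2, 87.6, 65.4) = 65.4 kips → gross-section yield.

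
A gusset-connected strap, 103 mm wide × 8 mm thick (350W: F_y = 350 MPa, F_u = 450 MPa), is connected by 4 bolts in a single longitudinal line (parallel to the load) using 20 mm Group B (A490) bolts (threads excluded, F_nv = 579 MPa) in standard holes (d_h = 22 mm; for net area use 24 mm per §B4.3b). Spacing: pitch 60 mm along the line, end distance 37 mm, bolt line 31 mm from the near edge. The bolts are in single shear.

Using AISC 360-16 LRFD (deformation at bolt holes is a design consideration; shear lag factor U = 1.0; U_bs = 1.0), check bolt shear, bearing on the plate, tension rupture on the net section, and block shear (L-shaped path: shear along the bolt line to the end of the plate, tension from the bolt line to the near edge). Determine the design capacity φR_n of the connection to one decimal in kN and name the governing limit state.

Bolt shear: A_b = π(20)²/4 = 314.16 mm². φR_n = 0.75 × 579 × 314.16 × 4 × 1 = 545.7 kN.
Bearing (8 mm plate, F_u = 450 MPa): end bolts L_c = 37 − 22/2 = 26, R_n = min(1.2×26×8×450, 2.4×20×8×450) = 112.32 kN/bolt; interior L_c = 60 − 22 = 38, R_n = 164.16 kN/bolt. φR_n = 0.75 × (1×112.32 + 3×164.16) = 453.6 kN.
Tension rupture (net): A_n = (103 − 1×24)×8 = 632 mm² (U = 1.0, A_e = A_n). φR_n = 0.75 × 450 × 632 = 213.3 kN.
Block shear: shear path 1×[37+3×60] = 1×217 mm, A_gv = 1736, A_nv = 1×(217 − 3.5×24)×8 = 1064 mm²; tension to near edge: (31 − 0.5×24)×8 = 152 mm². R_n = min(0.6×450×1064, 0.6×350×1736) + 1.0×450×152 = min(287.28, 364.56) + 68.4 = 355.68 kN. φR_n = 0.75 × 355.68 = 266.8 kN.
Governing: min(545.7, 453.6, 213.3, 266.8) = 213.3 kN → net-section rupture.

213.3 kN (net-section rupture governs)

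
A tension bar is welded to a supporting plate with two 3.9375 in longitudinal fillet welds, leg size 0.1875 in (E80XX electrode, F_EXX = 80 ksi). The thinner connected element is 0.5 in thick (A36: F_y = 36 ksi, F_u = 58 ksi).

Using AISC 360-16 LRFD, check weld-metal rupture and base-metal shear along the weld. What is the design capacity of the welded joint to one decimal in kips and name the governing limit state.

37.6 kips (weld metal governs)

Weld metal: throat = 0.707×0.1875 = 0.13256 in, L = 2×3.9375 = 7.875 in. φR_n = 0.75 × 0.6 × 80 × 0.13256 × 7.875 = 37.6 kips.
Base metal shear (0.5 in plate): yield φR_n = 1.0×0.6×36×0.5×7.875 = 85.1 kips; rupture φR_n = 0.75×0.6×58×0.5×7.875 = 102.8 kips; take 85.1 kips (yield).
Governing: min(37.6, 85.1) = 37.6 kips → weld metal.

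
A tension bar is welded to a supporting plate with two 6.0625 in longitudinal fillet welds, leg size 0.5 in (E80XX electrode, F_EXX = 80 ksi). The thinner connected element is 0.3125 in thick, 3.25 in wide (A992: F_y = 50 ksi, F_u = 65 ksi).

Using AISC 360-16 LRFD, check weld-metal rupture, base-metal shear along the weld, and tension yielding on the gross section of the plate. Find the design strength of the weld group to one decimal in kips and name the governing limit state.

45.7 kips (gross-section yield governs)

Weld metal: throat = 0.707×0.5 = 0.3535 in, L = 2×6.0625 = 12.125 in. φR_n = 0.75 × 0.6 × 80 × 0.3535 × 12.125 = 154.3 kips.
Base metal shear (0.3125 in plate): yield φR_n = 1.0×0.6×50×0.3125×12.125 = 113.7 kips; rupture φR_n = 0.75×0.6×65×0.3125×12.125 = 110.8 kips; take 110.8 kips (rupture).
Tension yield (gross): A_g = 3.25×0.3125 = 1.0156 in². φR_n = 0.90 × 50 × 1.0156 = 45.7 kips.
Governing: min(154.3, 110.8, 45.7) = 45.7 kips → gross-section yield.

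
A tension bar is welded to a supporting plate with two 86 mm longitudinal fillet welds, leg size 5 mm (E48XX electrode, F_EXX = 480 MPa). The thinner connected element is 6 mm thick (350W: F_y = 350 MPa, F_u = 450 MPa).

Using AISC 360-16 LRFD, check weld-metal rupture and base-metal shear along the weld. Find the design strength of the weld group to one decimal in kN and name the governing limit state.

Weld metal: throat = 0.707×5 = 3.535 mm, L = 2×86 = 172 mm. φR_n = 0.75 × 0.6 × 480 × 3.535 × 172 = 131.3 kN.
Base metal shear (6 mm plate): yield φR_n = 1.0×0.6×350×6×172 = 216.7 kN; rupture φR_n = 0.75×0.6×450×6×172 = 209.0 kN; take 209.0 kN (rupture).
Governing: min(131.3, 209.0) = 131.3 kN → weld metal.

131.3 kN (weld metal governs)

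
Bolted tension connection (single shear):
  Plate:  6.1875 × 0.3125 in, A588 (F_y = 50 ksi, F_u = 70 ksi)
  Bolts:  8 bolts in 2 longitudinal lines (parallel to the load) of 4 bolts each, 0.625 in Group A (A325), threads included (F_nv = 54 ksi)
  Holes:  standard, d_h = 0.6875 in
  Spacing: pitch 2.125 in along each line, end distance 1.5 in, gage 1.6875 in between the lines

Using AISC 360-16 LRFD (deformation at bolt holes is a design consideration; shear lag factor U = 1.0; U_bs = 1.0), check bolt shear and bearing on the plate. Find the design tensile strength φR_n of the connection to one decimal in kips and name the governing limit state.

Bolt shear: A_b = π(0.625)²/4 = 0.3068 in². φR_n = 0.75 × 54 × 0.3068 × 8 × 1 = 99.4 kips.
Bearing (0.3125 in plate, F_u = 70 ksi): end bolts L_c = 1.5 − 0.6875/2 = 1.15625, R_n = min(1.2×1.15625×0.3125×70, 2.4×0.625×0.3125×70) = 30.352 kips/bolt; interior L_c = 2.125 − 0.6875 = 1.4375, R_n = 32.813 kips/bolt. φR_n = 0.75 × (2×30.352 + 6×32.813) = 193.2 kips.
Governing: min(99.4, 193.2) = 99.4 kips → bolt shear.

99.4 kips (bolt shear governs)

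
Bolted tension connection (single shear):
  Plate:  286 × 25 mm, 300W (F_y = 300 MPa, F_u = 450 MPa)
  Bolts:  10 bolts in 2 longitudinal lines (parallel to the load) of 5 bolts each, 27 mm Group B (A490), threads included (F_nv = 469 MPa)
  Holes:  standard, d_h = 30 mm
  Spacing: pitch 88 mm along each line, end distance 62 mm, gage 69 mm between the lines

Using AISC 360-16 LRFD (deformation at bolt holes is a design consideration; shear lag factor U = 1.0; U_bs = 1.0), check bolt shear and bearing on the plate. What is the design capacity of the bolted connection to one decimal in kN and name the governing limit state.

Bolt shear: A_b = π(27)²/4 = 572.56 mm². φR_n = 0.75 × 469 × 572.56 × 10 × 1 = 2014.0 kN.
Bearing (25 mm plate, F_u = 450 MPa): end bolts L_c = 62 − 30/2 = 47, R_n = min(1.2×47×25×450, 2.4×27×25×450) = 634.5 kN/bolt; interior L_c = 88 − 30 = 58, R_n = 729 kN/bolt. φR_n = 0.75 × (2×634.5 + 8×729) = 5325.8 kN.
Governing: min(2014.0, 5325.8) = 2014.0 kN → bolt shear.

2014.0 kN (bolt shear governs)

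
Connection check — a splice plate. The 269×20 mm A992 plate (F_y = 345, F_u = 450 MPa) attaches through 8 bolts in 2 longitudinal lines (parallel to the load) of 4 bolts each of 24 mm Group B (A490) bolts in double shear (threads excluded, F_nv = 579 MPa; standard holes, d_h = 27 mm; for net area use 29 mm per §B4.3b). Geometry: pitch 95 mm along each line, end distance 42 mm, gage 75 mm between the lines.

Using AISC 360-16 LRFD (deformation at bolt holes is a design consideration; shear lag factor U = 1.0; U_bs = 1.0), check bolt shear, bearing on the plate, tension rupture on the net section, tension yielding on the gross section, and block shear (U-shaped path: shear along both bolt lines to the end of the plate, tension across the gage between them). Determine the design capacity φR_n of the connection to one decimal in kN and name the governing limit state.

1424.3 kN (net-section rupture governs)

Bolt shear: A_b = π(24)²/4 = 452.39 mm². φR_n = 0.75 × 579 × 452.39 × 8 × 2 = 3143.2 kN.
Bearing (20 mm plate, F_u = 450 MPa): end bolts L_c = 42 − 27/2 = 28.5, R_n = min(1.2×28.5×20×450, 2.4×24×20×450) = 307.8 kN/bolt; interior L_c = 95 − 27 = 68, R_n = 518.4 kN/bolt. φR_n = 0.75 × (2×307.8 + 6×518.4) = 2794.5 kN.
Tension rupture (net): A_n = (269 − 2×29)×20 = 4220 mm² (U = 1.0, A_e = A_n). φR_n = 0.75 × 450 × 4220 = 1424.3 kN.
Tension yield (gross): A_g = 269×20 = 5380 mm². φR_n = 0.90 × 345 × 5380 = 1670.5 kN.
Block shear: shear path 2×[42+3×95] = 2×327 mm, A_gv = 13080, A_nv = 2×(327 − 3.5×29)×20 = 9020 mm²; tension across gage: (75 − 1×29)×20 = 920 mm². R_n = min(0.6×450×9020, 0.6×345×13080) + 1.0×450×920 = min(2435.4, 2707.6) + 414 = 2849.4 kN. φR_n = 0.75 × 2849.4 = 2137.1 kN.
Governing: min(3143.2, 2794.5, 1424.3, 1670.5, 2137.1) = 1424.3 kN → net-section rupture.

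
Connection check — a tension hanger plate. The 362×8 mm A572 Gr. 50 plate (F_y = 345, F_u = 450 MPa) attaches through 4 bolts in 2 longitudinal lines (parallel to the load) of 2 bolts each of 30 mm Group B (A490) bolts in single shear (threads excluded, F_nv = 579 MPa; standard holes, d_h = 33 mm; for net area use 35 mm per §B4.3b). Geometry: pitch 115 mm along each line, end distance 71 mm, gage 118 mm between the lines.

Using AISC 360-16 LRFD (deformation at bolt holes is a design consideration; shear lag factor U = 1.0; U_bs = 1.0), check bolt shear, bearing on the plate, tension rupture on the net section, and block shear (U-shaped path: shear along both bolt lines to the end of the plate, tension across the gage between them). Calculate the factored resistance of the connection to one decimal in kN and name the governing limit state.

656.6 kN (block shear governs)

Bolt shear: A_b = π(30)²/4 = 706.86 mm². φR_n = 0.75 × 579 × 706.86 × 4 × 1 = 1227.8 kN.
Bearing (8 mm plate, F_u = 450 MPa): end bolts L_c = 71 − 33/2 = 54.5, R_n = min(1.2×54.5×8×450, 2.4×30×8×450) = 235.44 kN/bolt; interior L_c = 115 − 33 = 82, R_n = 259.2 kN/bolt. φR_n = 0.75 × (2×235.44 + 2×259.2) = 742.0 kN.
Tension rupture (net): A_n = (362 − 2×35)×8 = 2336 mm² (U = 1.0, A_e = A_n). φR_n = 0.75 × 450 × 2336 = 788.4 kN.
Block shear: shear path 2×[71+1×115] = 2×186 mm, A_gv = 2976, A_nv = 2×(186 − 1.5×35)×8 = 2136 mm²; tension across gage: (118 − 1×35)×8 = 664 mm². R_n = min(0.6×450×2136, 0.6×345×2976) + 1.0×450×664 = min(576.72, 616.03) + 298.8 = 875.52 kN. φR_n = 0.75 × 875.52 = 656.6 kN.
Governing: min(1227.8, 742.0, 788.4, 656.6) = 656.6 kN → block shear.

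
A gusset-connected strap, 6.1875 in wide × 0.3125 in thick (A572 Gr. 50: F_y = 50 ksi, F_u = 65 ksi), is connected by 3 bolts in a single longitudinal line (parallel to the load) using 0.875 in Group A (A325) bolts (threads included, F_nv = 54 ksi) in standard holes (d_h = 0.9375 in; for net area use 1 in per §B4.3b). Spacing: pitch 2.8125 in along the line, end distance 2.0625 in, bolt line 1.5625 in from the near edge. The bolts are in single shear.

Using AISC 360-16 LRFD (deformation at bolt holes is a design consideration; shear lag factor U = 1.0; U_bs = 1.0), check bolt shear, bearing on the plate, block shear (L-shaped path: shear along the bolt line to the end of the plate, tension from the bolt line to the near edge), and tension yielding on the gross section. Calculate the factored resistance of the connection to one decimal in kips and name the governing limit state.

63.6 kips (block shear governs)

Bolt shear: A_b = π(0.875)²/4 = 0.60132 in². φR_n = 0.75 × 54 × 0.60132 × 3 × 1 = 73.1 kips.
Bearing (0.3125 in plate, F_u = 65 ksi): end bolts L_c = 2.0625 − 0.9375/2 = 1.59375, R_n = min(1.2×1.59375×0.3125×65, 2.4×0.875×0.3125×65) = 38.848 kips/bolt; interior L_c = 2.8125 − 0.9375 = 1.875, R_n = 42.656 kips/bolt. φR_n = 0.75 × (1×38.848 + 2×42.656) = 93.1 kips.
Block shear: shear path 1×[2.0625+2×2.8125] = 1×7.6875 in, A_gv = 2.4023, A_nv = 1×(7.6875 − 2.5×1)×0.3125 = 1.6211 in²; tension to near edge: (1.5625 − 0.5×1)×0.3125 = 0.33203 in². R_n = min(0.6×65×1.6211, 0.6×50×2.4023) + 1.0×65×0.33203 = min(63.223, 72.069) + 21.582 = 84.805 kips. φR_n = 0.75 × 84.805 = 63.6 kips.
Tension yield (gross): A_g = 6.1875×0.3125 = 1.9336 in². φR_n = 0.90 × 50 × 1.9336 = 87.0 kips.
Governing: min(73.1, 93.1, 63.6, 87.0) = 63.6 kips → block shear.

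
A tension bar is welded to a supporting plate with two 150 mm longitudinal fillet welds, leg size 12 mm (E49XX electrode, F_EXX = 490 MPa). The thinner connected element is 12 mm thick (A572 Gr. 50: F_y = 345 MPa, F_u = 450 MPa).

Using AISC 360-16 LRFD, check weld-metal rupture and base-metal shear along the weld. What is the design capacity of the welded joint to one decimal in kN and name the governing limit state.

561.2 kN (weld metal governs)

Weld metal: throat = 0.707×12 = 8.484 mm, L = 2×150 = 300 mm. φR_n = 0.75 × 0.6 × 490 × 8.484 × 300 = 561.2 kN.
Base metal shear (12 mm plate): yield φR_n = 1.0×0.6×345×12×300 = 745.2 kN; rupture φR_n = 0.75×0.6×450×12×300 = 729.0 kN; take 729.0 kN (rupture).
Governing: min(561.2, 729.0) = 561.2 kN → weld metal.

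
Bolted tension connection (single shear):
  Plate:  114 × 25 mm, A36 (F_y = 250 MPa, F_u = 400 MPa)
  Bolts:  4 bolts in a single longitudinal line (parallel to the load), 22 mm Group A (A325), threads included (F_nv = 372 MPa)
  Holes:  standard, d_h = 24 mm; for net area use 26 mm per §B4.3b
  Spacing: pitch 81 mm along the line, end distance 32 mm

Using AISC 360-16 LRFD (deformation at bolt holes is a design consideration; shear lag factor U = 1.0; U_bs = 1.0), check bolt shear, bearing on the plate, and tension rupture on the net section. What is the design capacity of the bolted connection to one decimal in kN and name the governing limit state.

Bolt shear: A_b = π(22)²/4 = 380.13 mm². φR_n = 0.75 × 372 × 380.13 × 4 × 1 = 424.2 kN.
Bearing (25 mm plate, F_u = 400 MPa): end bolts L_c = 32 − 24/2 = 20, R_n = min(1.2×20×25×400, 2.4×22×25×400) = 240 kN/bolt; interior L_c = 81 − 24 = 57, R_n = 528 kN/bolt. φR_n = 0.75 × (1×240 + 3×528) = 1368.0 kN.
Tension rupture (net): A_n = (114 − 1×26)×25 = 2200 mm² (U = 1.0, A_e = A_n). φR_n = 0.75 × 400 × 2200 = 660.0 kN.
Governing: min(424.2, 1368.0, 660.0) = 424.2 kN → bolt shear.

424.2 kN (bolt shear governs)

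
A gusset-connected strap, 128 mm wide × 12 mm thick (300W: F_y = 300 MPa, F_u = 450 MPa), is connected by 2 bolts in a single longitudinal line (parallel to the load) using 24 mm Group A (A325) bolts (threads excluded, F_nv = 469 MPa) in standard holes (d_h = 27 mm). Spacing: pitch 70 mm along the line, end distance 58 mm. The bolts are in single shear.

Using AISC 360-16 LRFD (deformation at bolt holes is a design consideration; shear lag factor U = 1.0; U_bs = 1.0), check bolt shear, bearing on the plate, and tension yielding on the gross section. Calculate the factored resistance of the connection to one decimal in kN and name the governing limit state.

Bolt shear: A_b = π(24)²/4 = 452.39 mm². φR_n = 0.75 × 469 × 452.39 × 2 × 1 = 318.3 kN.
Bearing (12 mm plate, F_u = 450 MPa): end bolts L_c = 58 − 27/2 = 44.5, R_n = min(1.2×44.5×12×450, 2.4×24×12×450) = 288.36 kN/bolt; interior L_c = 70 − 27 = 43, R_n = 278.64 kN/bolt. φR_n = 0.75 × (1×288.36 + 1×278.64) = 425.3 kN.
Tension yield (gross): A_g = 128×12 = 1536 mm². φR_n = 0.90 × 300 × 1536 = 414.7 kN.
Governing: min(318.3, 425.3, 414.7) = 318.3 kN → bolt shear.

318.3 kN (bolt shear governs)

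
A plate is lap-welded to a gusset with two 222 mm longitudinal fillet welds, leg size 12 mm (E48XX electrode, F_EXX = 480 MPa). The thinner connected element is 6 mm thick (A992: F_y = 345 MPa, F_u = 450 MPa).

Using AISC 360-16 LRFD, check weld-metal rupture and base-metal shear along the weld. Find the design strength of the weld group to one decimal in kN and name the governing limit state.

Weld metal: throat = 0.707×12 = 8.484 mm, L = 2×222 = 444 mm. φR_n = 0.75 × 0.6 × 480 × 8.484 × 444 = 813.6 kN.
Base metal shear (6 mm plate): yield φR_n = 1.0×0.6×345×6×444 = 551.4 kN; rupture φR_n = 0.75×0.6×450×6×444 = 539.5 kN; take 539.5 kN (rupture).
Governing: min(813.6, 539.5) = 539.5 kN → base-metal shear.

539.5 kN (base-metal shear governs)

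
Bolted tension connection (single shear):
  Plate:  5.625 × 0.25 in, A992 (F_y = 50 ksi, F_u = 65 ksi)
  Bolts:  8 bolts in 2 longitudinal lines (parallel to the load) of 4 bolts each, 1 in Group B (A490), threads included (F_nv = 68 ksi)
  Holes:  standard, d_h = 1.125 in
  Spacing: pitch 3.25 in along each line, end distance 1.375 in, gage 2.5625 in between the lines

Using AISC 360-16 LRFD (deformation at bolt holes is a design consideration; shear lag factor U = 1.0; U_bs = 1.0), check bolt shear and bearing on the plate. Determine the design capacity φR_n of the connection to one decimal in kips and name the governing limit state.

199.3 kips (bearing governs)

Bolt shear: A_b = π(1)²/4 = 0.7854 in². φR_n = 0.75 × 68 × 0.7854 × 8 × 1 = 320.4 kips.
Bearing (0.25 in plate, F_u = 65 ksi): end bolts L_c = 1.375 − 1.125/2 = 0.8125, R_n = min(1.2×0.8125×0.25×65, 2.4×1×0.25×65) = 15.844 kips/bolt; interior L_c = 3.25 − 1.125 = 2.125, R_n = 39 kips/bolt. φR_n = 0.75 × (2×15.844 + 6×39) = 199.3 kips.
Governing: min(320.4, 199.3) = 199.3 kips → bearing.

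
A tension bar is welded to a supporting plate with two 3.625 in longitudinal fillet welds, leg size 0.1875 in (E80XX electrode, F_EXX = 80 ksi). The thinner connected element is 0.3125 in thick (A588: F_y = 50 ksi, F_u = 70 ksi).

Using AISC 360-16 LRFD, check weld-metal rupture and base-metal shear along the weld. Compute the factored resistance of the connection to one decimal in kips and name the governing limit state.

Weld metal: throat = 0.707×0.1875 = 0.13256 in, L = 2×3.625 = 7.25 in. φR_n = 0.75 × 0.6 × 80 × 0.13256 × 7.25 = 34.6 kips.
Base metal shear (0.3125 in plate): yield φR_n = 1.0×0.6×50×0.3125×7.25 = 68.0 kips; rupture φR_n = 0.75×0.6×70×0.3125×7.25 = 71.4 kips; take 68.0 kips (yield).
Governing: min(34.6, 68.0) = 34.6 kips → weld metal.

34.6 kips (weld metal governs)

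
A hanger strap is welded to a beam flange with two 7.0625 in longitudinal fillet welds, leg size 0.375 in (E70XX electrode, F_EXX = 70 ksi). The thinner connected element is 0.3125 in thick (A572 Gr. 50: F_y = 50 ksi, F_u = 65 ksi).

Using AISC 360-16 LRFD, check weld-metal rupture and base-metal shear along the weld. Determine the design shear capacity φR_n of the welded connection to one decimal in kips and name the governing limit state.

118.0 kips (weld metal governs)

Weld metal: throat = 0.707×0.375 = 0.26513 in, L = 2×7.0625 = 14.125 in. φR_n = 0.75 × 0.6 × 70 × 0.26513 × 14.125 = 118.0 kips.
Base metal shear (0.3125 in plate): yield φR_n = 1.0×0.6×50×0.3125×14.125 = 132.4 kips; rupture φR_n = 0.75×0.6×65×0.3125×14.125 = 129.1 kips; take 129.1 kips (rupture).
Governing: min(118.0, 129.1) = 118.0 kips → weld metal.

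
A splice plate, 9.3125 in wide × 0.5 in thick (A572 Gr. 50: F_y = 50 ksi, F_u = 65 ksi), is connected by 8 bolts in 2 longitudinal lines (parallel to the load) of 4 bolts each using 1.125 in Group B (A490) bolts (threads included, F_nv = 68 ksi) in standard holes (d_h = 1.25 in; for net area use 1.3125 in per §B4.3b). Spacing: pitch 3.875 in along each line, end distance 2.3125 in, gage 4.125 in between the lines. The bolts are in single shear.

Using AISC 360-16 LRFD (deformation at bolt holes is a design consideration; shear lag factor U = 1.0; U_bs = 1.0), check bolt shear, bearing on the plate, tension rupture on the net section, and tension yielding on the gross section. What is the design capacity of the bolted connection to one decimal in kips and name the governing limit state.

Bolt shear: A_b = π(1.125)²/4 = 0.99402 in². φR_n = 0.75 × 68 × 0.99402 × 8 × 1 = 405.6 kips.
Bearing (0.5 in plate, F_u = 65 ksi): end bolts L_c = 2.3125 − 1.25/2 = 1.6875, R_n = min(1.2×1.6875×0.5×65, 2.4×1.125×0.5×65) = 65.813 kips/bolt; interior L_c = 3.875 − 1.25 = 2.625, R_n = 87.75 kips/bolt. φR_n = 0.75 × (2×65.813 + 6×87.75) = 493.6 kips.
Tension rupture (net): A_n = (9.3125 − 2×1.3125)×0.5 = 3.3438 in² (U = 1.0, A_e = A_n). φR_n = 0.75 × 65 × 3.3438 = 163.0 kips.
Tension yield (gross): A_g = 9.3125×0.5 = 4.6563 in². φR_n = 0.90 × 50 × 4.6563 = 209.5 kips.
Governing: min(405.6, 493.6, 163.0, 209.5) = 163.0 kips → net-section rupture.

163.0 kips (net-section rupture governs)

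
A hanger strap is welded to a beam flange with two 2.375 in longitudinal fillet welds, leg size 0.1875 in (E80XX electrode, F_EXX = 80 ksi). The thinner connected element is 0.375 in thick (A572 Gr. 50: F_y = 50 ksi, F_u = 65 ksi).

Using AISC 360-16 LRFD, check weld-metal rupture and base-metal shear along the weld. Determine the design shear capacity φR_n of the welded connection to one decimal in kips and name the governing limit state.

22.7 kips (weld metal governs)

Weld metal: throat = 0.707×0.1875 = 0.13256 in, L = 2×2.375 = 4.75 in. φR_n = 0.75 × 0.6 × 80 × 0.13256 × 4.75 = 22.7 kips.
Base metal shear (0.375 in plate): yield φR_n = 1.0×0.6×50×0.375×4.75 = 53.4 kips; rupture φR_n = 0.75×0.6×65×0.375×4.75 = 52.1 kips; take 52.1 kips (rupture).
Governing: min(22.7, 52.1) = 22.7 kips → weld metal.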